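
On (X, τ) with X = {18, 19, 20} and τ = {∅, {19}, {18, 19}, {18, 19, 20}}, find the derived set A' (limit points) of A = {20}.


A' = ∅

For each x ∈ X, list the open sets U ∈ τ with x ∈ U, then check whether U ∩ (A ∖ {x}) ≠ ∅ for every such U.
  x = 18: open {18, 19} ∋ x has {18, 19} ∩ (A ∖ {18}) = ∅, so x is NOT a limit point.
  x = 19: open {19} ∋ x has {19} ∩ (A ∖ {19}) = ∅, so x is NOT a limit point.
  x = 20: open {18, 19, 20} ∋ x has {18, 19, 20} ∩ (A ∖ {20}) = ∅, so x is NOT a limit point.
Collecting: A' = ∅.


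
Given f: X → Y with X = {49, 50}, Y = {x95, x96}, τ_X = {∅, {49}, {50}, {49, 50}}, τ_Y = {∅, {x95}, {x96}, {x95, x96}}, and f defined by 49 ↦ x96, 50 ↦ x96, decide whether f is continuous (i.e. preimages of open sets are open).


f IS continuous.

Compute f^{-1}(U) for each U ∈ τ_Y:
  U = ∅: f^{-1}(U) = ∅ ∈ τ_X ✓.
  U = {x95}: f^{-1}(U) = ∅ ∈ τ_X ✓.
  U = {x96}: f^{-1}(U) = {49, 50} ∈ τ_X ✓.
  U = {x95, x96}: f^{-1}(U) = {49, 50} ∈ τ_X ✓.
Every preimage lies in τ_X, so f IS continuous.


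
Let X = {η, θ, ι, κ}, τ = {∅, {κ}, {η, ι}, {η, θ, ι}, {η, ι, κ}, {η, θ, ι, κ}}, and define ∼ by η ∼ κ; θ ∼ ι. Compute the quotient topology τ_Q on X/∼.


X/∼ = {[η=κ], [θ=ι]}; |τ_Q| = 2.

Equivalence classes: [η=κ], [θ=ι].
Quotient map π: X → X/∼ sends η ↦ [η=κ], θ ↦ [θ=ι], ι ↦ [θ=ι], κ ↦ [η=κ].
For each subset V ⊆ X/∼, compute π^{-1}(V) ⊆ X and check whether π^{-1}(V) ∈ τ. V is open in τ_Q iff π^{-1}(V) ∈ τ.
  V = {}: π^{-1}(V) = ∅ ∈ τ ✓.
  V = {[η=κ]}: π^{-1}(V) = {η, κ} ∉ τ ✗.
  V = {[θ=ι]}: π^{-1}(V) = {θ, ι} ∉ τ ✗.
  V = {[η=κ], [θ=ι]}: π^{-1}(V) = {η, θ, ι, κ} ∈ τ ✓.
Open sets in the quotient: τ_Q = {{}, {[η=κ], [θ=ι]}} (2 elements).


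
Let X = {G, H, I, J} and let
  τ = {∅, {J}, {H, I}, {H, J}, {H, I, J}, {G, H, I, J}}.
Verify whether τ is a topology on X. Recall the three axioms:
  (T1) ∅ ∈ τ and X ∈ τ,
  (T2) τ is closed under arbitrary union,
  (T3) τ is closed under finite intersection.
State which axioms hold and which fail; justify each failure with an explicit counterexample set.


τ is NOT a topology on X.

Axiom (T1): ∅ ∈ τ? Yes; X ∈ τ? Yes.
Axiom (T2/T3): check pairwise unions and intersections of members of τ.
Counterexample for (T3): {H, I} ∩ {H, J} = {H} ∉ τ. Therefore τ is NOT a topology.


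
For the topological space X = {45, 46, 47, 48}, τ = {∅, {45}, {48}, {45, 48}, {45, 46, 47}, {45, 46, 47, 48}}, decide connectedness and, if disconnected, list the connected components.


(X, τ) is disconnected; components = [{48}, {45, 46, 47}].

Find clopen sets (U ∈ τ with X ∖ U ∈ τ):
  U = ∅, X ∖ U = {45, 46, 47, 48} — both open, so U is clopen.
  U = {48}, X ∖ U = {45, 46, 47} — both open, so U is clopen.
  U = {45, 46, 47}, X ∖ U = {48} — both open, so U is clopen.
  U = {45, 46, 47, 48}, X ∖ U = ∅ — both open, so U is clopen.
Nontrivial clopen(s) exist: e.g. {48}. So (X, τ) is disconnected.
Compute connected components by grouping points that agree on all clopens:
  component: {48}
  component: {45, 46, 47}


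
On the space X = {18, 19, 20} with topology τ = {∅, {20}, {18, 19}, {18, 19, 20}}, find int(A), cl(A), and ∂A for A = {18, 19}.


int(A) = {18, 19}, cl(A) = {18, 19}, ∂A = ∅.

Closed sets in (X, τ) are complements of opens:
  closed(X, τ) = {∅, {20}, {18, 19}, {18, 19, 20}}.
int(A) = ⋃ {U ∈ τ : U ⊆ A}. Opens contained in A: ∅, {18, 19}.
Taking the union of these: int(A) = {18, 19}.
cl(A) = ⋂ {C closed : A ⊆ C}. Closed sets containing A: {18, 19}, {18, 19, 20}.
Intersecting these: cl(A) = {18, 19}.
∂A = cl(A) ∖ int(A) = {18, 19} ∖ {18, 19} = ∅.


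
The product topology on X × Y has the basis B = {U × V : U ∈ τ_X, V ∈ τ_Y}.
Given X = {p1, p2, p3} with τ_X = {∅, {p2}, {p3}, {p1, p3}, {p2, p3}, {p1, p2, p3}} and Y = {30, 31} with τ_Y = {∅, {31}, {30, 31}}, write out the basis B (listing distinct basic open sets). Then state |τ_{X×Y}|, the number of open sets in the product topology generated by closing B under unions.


Basis B = {∅ × ∅, {p2} × {31}, {p3} × {31}, {p1, p3} × {31}, {p2} × {30, 31}, {p2, p3} × {31}, {p3} × {30, 31}, {p1, p2, p3} × {31}, {p1, p3} × {30, 31}, {p2, p3} × {30, 31}, {p1, p2, p3} × {30, 31}}; |τ_{X×Y}| = 18.

Enumerate products U × V with U ∈ τ_X, V ∈ τ_Y (deduplicated):
  ∅ × ∅ = {} (∅)
  {p2} × {31} = {(p2,31)}
  {p3} × {31} = {(p3,31)}
  {p1, p3} × {31} = {(p1,31), (p3,31)}
  {p2} × {30, 31} = {(p2,30), (p2,31)}
  {p2, p3} × {31} = {(p2,31), (p3,31)}
  {p3} × {30, 31} = {(p3,30), (p3,31)}
  {p1, p2, p3} × {31} = {(p1,31), (p2,31), (p3,31)}
  {p1, p3} × {30, 31} = {(p1,30), (p1,31), (p3,30), (p3,31)}
  {p2, p3} × {30, 31} = {(p2,30), (p2,31), (p3,30), (p3,31)}
  {p1, p2, p3} × {30, 31} = {(p1,30), (p1,31), (p2,30), (p2,31), (p3,30), (p3,31)}
These 11 distinct sets form the basis B.
Close under arbitrary unions to get τ_{X×Y}; counting gives |τ_{X×Y}| = 18.


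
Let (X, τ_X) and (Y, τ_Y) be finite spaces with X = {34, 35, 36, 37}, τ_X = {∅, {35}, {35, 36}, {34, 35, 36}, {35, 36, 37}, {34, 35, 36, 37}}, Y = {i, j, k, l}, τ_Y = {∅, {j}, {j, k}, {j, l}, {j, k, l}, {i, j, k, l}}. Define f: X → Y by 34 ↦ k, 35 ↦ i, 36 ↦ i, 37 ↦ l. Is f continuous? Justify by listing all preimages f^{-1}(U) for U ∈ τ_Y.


f is NOT continuous.

Compute f^{-1}(U) for each U ∈ τ_Y:
  U = ∅: f^{-1}(U) = ∅ ∈ τ_X ✓.
  U = {j}: f^{-1}(U) = ∅ ∈ τ_X ✓.
  U = {j, k}: f^{-1}(U) = {34} ∉ τ_X ✗.
  U = {j, l}: f^{-1}(U) = {37} ∉ τ_X ✗.
  U = {j, k, l}: f^{-1}(U) = {34, 37} ∉ τ_X ✗.
  U = {i, j, k, l}: f^{-1}(U) = {34, 35, 36, 37} ∈ τ_X ✓.
Found U = {j, k} with f^{-1}(U) = {34} not in τ_X. Therefore f is NOT continuous.


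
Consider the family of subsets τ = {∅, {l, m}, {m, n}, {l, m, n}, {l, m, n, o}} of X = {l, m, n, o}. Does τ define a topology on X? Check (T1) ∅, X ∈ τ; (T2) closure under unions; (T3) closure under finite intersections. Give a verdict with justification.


τ is NOT a topology on X.

Axiom (T1): ∅ ∈ τ? Yes; X ∈ τ? Yes.
Axiom (T2/T3): check pairwise unions and intersections of members of τ.
Counterexample for (T3): {l, m} ∩ {m, n} = {m} ∉ τ. Therefore τ is NOT a topology.


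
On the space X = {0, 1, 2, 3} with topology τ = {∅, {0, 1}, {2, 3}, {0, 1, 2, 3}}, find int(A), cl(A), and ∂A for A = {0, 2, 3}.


int(A) = {2, 3}, cl(A) = {0, 1, 2, 3}, ∂A = {0, 1}.

Closed sets in (X, τ) are complements of opens:
  closed(X, τ) = {∅, {0, 1}, {2, 3}, {0, 1, 2, 3}}.
int(A) = ⋃ {U ∈ τ : U ⊆ A}. Opens contained in A: ∅, {2, 3}.
Taking the union of these: int(A) = {2, 3}.
cl(A) = ⋂ {C closed : A ⊆ C}. Closed sets containing A: {0, 1, 2, 3}.
Intersecting these: cl(A) = {0, 1, 2, 3}.
∂A = cl(A) ∖ int(A) = {0, 1, 2, 3} ∖ {2, 3} = {0, 1}.


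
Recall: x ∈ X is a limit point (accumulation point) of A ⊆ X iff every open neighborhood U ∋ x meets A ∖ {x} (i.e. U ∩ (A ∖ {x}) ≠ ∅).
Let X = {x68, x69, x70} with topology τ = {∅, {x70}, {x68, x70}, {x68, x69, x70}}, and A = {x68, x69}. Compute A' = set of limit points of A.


A' = {x69}

For each x ∈ X, list the open sets U ∈ τ with x ∈ U, then check whether U ∩ (A ∖ {x}) ≠ ∅ for every such U.
  x = x68: open {x68, x70} ∋ x has {x68, x70} ∩ (A ∖ {x68}) = ∅, so x is NOT a limit point.
  x = x69: opens ∋ x are {x68, x69, x70}; each meets A ∖ {x69}, so x IS a limit point.
  x = x70: open {x70} ∋ x has {x70} ∩ (A ∖ {x70}) = ∅, so x is NOT a limit point.
Collecting: A' = {x69}.


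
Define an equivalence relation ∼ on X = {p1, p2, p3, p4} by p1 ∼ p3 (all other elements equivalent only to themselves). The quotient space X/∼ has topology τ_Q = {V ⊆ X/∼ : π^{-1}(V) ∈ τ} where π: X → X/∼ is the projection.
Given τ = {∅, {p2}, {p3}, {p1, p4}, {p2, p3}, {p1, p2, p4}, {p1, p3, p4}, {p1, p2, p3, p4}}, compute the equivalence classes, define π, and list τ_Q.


X/∼ = {[p1=p3], [p2], [p4]}; |τ_Q| = 4.

Equivalence classes: [p1=p3], [p2], [p4].
Quotient map π: X → X/∼ sends p1 ↦ [p1=p3], p2 ↦ [p2], p3 ↦ [p1=p3], p4 ↦ [p4].
For each subset V ⊆ X/∼, compute π^{-1}(V) ⊆ X and check whether π^{-1}(V) ∈ τ. V is open in τ_Q iff π^{-1}(V) ∈ τ.
  V = {}: π^{-1}(V) = ∅ ∈ τ ✓.
  V = {[p1=p3]}: π^{-1}(V) = {p1, p3} ∉ τ ✗.
  V = {[p2]}: π^{-1}(V) = {p2} ∈ τ ✓.
  V = {[p1=p3], [p2]}: π^{-1}(V) = {p1, p2, p3} ∉ τ ✗.
  V = {[p4]}: π^{-1}(V) = {p4} ∉ τ ✗.
  V = {[p1=p3], [p4]}: π^{-1}(V) = {p1, p3, p4} ∈ τ ✓.
  V = {[p2], [p4]}: π^{-1}(V) = {p2, p4} ∉ τ ✗.
  V = {[p1=p3], [p2], [p4]}: π^{-1}(V) = {p1, p2, p3, p4} ∈ τ ✓.
Open sets in the quotient: τ_Q = {{}, {[p2]}, {[p1=p3], [p4]}, {[p1=p3], [p2], [p4]}} (4 elements).


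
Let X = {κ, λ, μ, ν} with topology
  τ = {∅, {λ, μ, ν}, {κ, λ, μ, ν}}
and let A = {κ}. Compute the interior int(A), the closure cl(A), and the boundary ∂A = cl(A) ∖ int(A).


int(A) = ∅, cl(A) = {κ}, ∂A = {κ}.

Closed sets in (X, τ) are complements of opens:
  closed(X, τ) = {∅, {κ}, {κ, λ, μ, ν}}.
int(A) = ⋃ {U ∈ τ : U ⊆ A}. Opens contained in A: ∅.
Taking the union of these: int(A) = ∅.
cl(A) = ⋂ {C closed : A ⊆ C}. Closed sets containing A: {κ}, {κ, λ, μ, ν}.
Intersecting these: cl(A) = {κ}.
∂A = cl(A) ∖ int(A) = {κ} ∖ ∅ = {κ}.


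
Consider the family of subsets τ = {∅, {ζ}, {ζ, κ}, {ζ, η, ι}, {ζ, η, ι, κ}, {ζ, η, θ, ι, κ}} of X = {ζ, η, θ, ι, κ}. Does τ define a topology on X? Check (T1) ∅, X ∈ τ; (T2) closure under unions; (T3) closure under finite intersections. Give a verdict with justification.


τ IS a topology on X.

Axiom (T1): ∅ ∈ τ? Yes; X ∈ τ? Yes.
Axiom (T2/T3): check pairwise unions and intersections of members of τ.
All pairwise intersections and unions checked — each lies in τ. Therefore τ satisfies (T1), (T2), (T3): it IS a topology on X.


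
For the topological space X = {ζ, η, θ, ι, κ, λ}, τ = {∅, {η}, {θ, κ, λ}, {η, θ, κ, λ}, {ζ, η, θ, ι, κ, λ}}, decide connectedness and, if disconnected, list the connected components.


(X, τ) is connected.

Find clopen sets (U ∈ τ with X ∖ U ∈ τ):
  U = ∅, X ∖ U = {ζ, η, θ, ι, κ, λ} — both open, so U is clopen.
  U = {ζ, η, θ, ι, κ, λ}, X ∖ U = ∅ — both open, so U is clopen.
Only trivial clopens (∅ and X) exist, so (X, τ) is connected.
Compute connected components by grouping points that agree on all clopens:
  component: {ζ, η, θ, ι, κ, λ}


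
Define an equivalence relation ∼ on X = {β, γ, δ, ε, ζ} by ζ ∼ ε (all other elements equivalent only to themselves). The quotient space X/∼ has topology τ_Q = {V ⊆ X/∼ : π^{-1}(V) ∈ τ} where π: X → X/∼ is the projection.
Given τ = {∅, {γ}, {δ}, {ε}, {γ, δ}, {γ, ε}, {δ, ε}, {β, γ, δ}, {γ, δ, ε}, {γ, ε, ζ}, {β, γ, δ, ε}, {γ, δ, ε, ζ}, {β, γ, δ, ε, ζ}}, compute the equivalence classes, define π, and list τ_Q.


X/∼ = {[β], [γ], [δ], [ε=ζ]}; |τ_Q| = 8.

Equivalence classes: [β], [γ], [δ], [ε=ζ].
Quotient map π: X → X/∼ sends β ↦ [β], γ ↦ [γ], δ ↦ [δ], ε ↦ [ε=ζ], ζ ↦ [ε=ζ].
For each subset V ⊆ X/∼, compute π^{-1}(V) ⊆ X and check whether π^{-1}(V) ∈ τ. V is open in τ_Q iff π^{-1}(V) ∈ τ.
  V = {}: π^{-1}(V) = ∅ ∈ τ ✓.
  V = {[β]}: π^{-1}(V) = {β} ∉ τ ✗.
  V = {[γ]}: π^{-1}(V) = {γ} ∈ τ ✓.
  V = {[β], [γ]}: π^{-1}(V) = {β, γ} ∉ τ ✗.
  V = {[δ]}: π^{-1}(V) = {δ} ∈ τ ✓.
  V = {[β], [δ]}: π^{-1}(V) = {β, δ} ∉ τ ✗.
  V = {[γ], [δ]}: π^{-1}(V) = {γ, δ} ∈ τ ✓.
  V = {[β], [γ], [δ]}: π^{-1}(V) = {β, γ, δ} ∈ τ ✓.
  V = {[ε=ζ]}: π^{-1}(V) = {ε, ζ} ∉ τ ✗.
  V = {[β], [ε=ζ]}: π^{-1}(V) = {β, ε, ζ} ∉ τ ✗.
  V = {[γ], [ε=ζ]}: π^{-1}(V) = {γ, ε, ζ} ∈ τ ✓.
  V = {[β], [γ], [ε=ζ]}: π^{-1}(V) = {β, γ, ε, ζ} ∉ τ ✗.
  V = {[δ], [ε=ζ]}: π^{-1}(V) = {δ, ε, ζ} ∉ τ ✗.
  V = {[β], [δ], [ε=ζ]}: π^{-1}(V) = {β, δ, ε, ζ} ∉ τ ✗.
  V = {[γ], [δ], [ε=ζ]}: π^{-1}(V) = {γ, δ, ε, ζ} ∈ τ ✓.
  V = {[β], [γ], [δ], [ε=ζ]}: π^{-1}(V) = {β, γ, δ, ε, ζ} ∈ τ ✓.
Open sets in the quotient: τ_Q = {{}, {[γ]}, {[δ]}, {[γ], [δ]}, {[β], [γ], [δ]}, {[γ], [ε=ζ]}, {[γ], [δ], [ε=ζ]}, {[β], [γ], [δ], [ε=ζ]}} (8 elements).


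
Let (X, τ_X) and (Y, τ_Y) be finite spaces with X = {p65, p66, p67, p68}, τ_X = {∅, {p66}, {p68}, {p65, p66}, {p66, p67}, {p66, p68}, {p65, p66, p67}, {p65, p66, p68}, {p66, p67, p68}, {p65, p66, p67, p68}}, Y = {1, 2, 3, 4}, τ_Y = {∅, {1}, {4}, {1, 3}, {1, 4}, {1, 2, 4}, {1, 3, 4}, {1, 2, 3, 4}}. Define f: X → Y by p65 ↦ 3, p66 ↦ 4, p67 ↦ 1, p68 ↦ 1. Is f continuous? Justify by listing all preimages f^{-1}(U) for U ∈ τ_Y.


f is NOT continuous.

Compute f^{-1}(U) for each U ∈ τ_Y:
  U = ∅: f^{-1}(U) = ∅ ∈ τ_X ✓.
  U = {1}: f^{-1}(U) = {p67, p68} ∉ τ_X ✗.
  U = {4}: f^{-1}(U) = {p66} ∈ τ_X ✓.
  U = {1, 3}: f^{-1}(U) = {p65, p67, p68} ∉ τ_X ✗.
  U = {1, 4}: f^{-1}(U) = {p66, p67, p68} ∈ τ_X ✓.
  U = {1, 2, 4}: f^{-1}(U) = {p66, p67, p68} ∈ τ_X ✓.
  U = {1, 3, 4}: f^{-1}(U) = {p65, p66, p67, p68} ∈ τ_X ✓.
  U = {1, 2, 3, 4}: f^{-1}(U) = {p65, p66, p67, p68} ∈ τ_X ✓.
Found U = {1} with f^{-1}(U) = {p67, p68} not in τ_X. Therefore f is NOT continuous.


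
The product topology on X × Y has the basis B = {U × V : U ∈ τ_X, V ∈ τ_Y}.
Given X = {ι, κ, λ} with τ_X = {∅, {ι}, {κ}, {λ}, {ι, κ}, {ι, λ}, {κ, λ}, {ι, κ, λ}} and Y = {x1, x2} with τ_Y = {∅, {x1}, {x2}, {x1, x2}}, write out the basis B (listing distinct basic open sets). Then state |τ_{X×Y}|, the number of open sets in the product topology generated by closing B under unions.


Basis B = {∅ × ∅, {ι} × {x1}, {ι} × {x2}, {κ} × {x1}, {κ} × {x2}, {λ} × {x1}, {λ} × {x2}, {ι} × {x1, x2}, {ι, κ} × {x1}, {ι, λ} × {x1}, {ι, κ} × {x2}, {ι, λ} × {x2}, {κ} × {x1, x2}, {κ, λ} × {x1}, {κ, λ} × {x2}, {λ} × {x1, x2}, {ι, κ, λ} × {x1}, {ι, κ, λ} × {x2}, {ι, κ} × {x1, x2}, {ι, λ} × {x1, x2}, {κ, λ} × {x1, x2}, {ι, κ, λ} × {x1, x2}}; |τ_{X×Y}| = 64.

Enumerate products U × V with U ∈ τ_X, V ∈ τ_Y (deduplicated):
  ∅ × ∅ = {} (∅)
  {ι} × {x1} = {(ι,x1)}
  {ι} × {x2} = {(ι,x2)}
  {κ} × {x1} = {(κ,x1)}
  {κ} × {x2} = {(κ,x2)}
  {λ} × {x1} = {(λ,x1)}
  {λ} × {x2} = {(λ,x2)}
  {ι} × {x1, x2} = {(ι,x1), (ι,x2)}
  {ι, κ} × {x1} = {(ι,x1), (κ,x1)}
  {ι, λ} × {x1} = {(ι,x1), (λ,x1)}
  {ι, κ} × {x2} = {(ι,x2), (κ,x2)}
  {ι, λ} × {x2} = {(ι,x2), (λ,x2)}
  {κ} × {x1, x2} = {(κ,x1), (κ,x2)}
  {κ, λ} × {x1} = {(κ,x1), (λ,x1)}
  {κ, λ} × {x2} = {(κ,x2), (λ,x2)}
  {λ} × {x1, x2} = {(λ,x1), (λ,x2)}
  {ι, κ, λ} × {x1} = {(ι,x1), (κ,x1), (λ,x1)}
  {ι, κ, λ} × {x2} = {(ι,x2), (κ,x2), (λ,x2)}
  {ι, κ} × {x1, x2} = {(ι,x1), (ι,x2), (κ,x1), (κ,x2)}
  {ι, λ} × {x1, x2} = {(ι,x1), (ι,x2), (λ,x1), (λ,x2)}
  {κ, λ} × {x1, x2} = {(κ,x1), (κ,x2), (λ,x1), (λ,x2)}
  {ι, κ, λ} × {x1, x2} = {(ι,x1), (ι,x2), (κ,x1), (κ,x2), (λ,x1), (λ,x2)}
These 22 distinct sets form the basis B.
Close under arbitrary unions to get τ_{X×Y}; counting gives |τ_{X×Y}| = 64.


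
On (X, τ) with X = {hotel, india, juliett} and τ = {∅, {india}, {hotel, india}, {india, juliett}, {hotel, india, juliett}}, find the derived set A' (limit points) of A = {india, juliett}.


A' = {hotel, juliett}

For each x ∈ X, list the open sets U ∈ τ with x ∈ U, then check whether U ∩ (A ∖ {x}) ≠ ∅ for every such U.
  x = hotel: opens ∋ x are {hotel, india}, {hotel, india, juliett}; each meets A ∖ {hotel}, so x IS a limit point.
  x = india: open {india} ∋ x has {india} ∩ (A ∖ {india}) = ∅, so x is NOT a limit point.
  x = juliett: opens ∋ x are {india, juliett}, {hotel, india, juliett}; each meets A ∖ {juliett}, so x IS a limit point.
Collecting: A' = {hotel, juliett}.


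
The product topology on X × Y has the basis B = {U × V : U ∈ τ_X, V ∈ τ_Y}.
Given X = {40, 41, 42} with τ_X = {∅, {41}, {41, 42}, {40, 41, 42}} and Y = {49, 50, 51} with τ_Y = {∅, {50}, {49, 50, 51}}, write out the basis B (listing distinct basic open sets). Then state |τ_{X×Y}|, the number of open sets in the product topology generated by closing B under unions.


Basis B = {∅ × ∅, {41} × {50}, {41, 42} × {50}, {40, 41, 42} × {50}, {41} × {49, 50, 51}, {41, 42} × {49, 50, 51}, {40, 41, 42} × {49, 50, 51}}; |τ_{X×Y}| = 10.

Enumerate products U × V with U ∈ τ_X, V ∈ τ_Y (deduplicated):
  ∅ × ∅ = {} (∅)
  {41} × {50} = {(41,50)}
  {41, 42} × {50} = {(41,50), (42,50)}
  {40, 41, 42} × {50} = {(40,50), (41,50), (42,50)}
  {41} × {49, 50, 51} = {(41,49), (41,50), (41,51)}
  {41, 42} × {49, 50, 51} = {(41,49), (41,50), (41,51), (42,49), (42,50), (42,51)}
  {40, 41, 42} × {49, 50, 51} = {(40,49), (40,50), (40,51), (41,49), (41,50), (41,51), (42,49), (42,50), (42,51)}
These 7 distinct sets form the basis B.
Close under arbitrary unions to get τ_{X×Y}; counting gives |τ_{X×Y}| = 10.


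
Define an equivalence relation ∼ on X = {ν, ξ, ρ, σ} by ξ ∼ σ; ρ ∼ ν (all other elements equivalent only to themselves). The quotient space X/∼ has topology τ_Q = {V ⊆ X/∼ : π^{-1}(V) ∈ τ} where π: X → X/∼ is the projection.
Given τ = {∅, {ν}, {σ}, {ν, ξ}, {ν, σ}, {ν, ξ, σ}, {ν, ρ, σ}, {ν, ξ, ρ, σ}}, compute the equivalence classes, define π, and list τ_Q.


X/∼ = {[ν=ρ], [ξ=σ]}; |τ_Q| = 2.

Equivalence classes: [ν=ρ], [ξ=σ].
Quotient map π: X → X/∼ sends ν ↦ [ν=ρ], ξ ↦ [ξ=σ], ρ ↦ [ν=ρ], σ ↦ [ξ=σ].
For each subset V ⊆ X/∼, compute π^{-1}(V) ⊆ X and check whether π^{-1}(V) ∈ τ. V is open in τ_Q iff π^{-1}(V) ∈ τ.
  V = {}: π^{-1}(V) = ∅ ∈ τ ✓.
  V = {[ν=ρ]}: π^{-1}(V) = {ν, ρ} ∉ τ ✗.
  V = {[ξ=σ]}: π^{-1}(V) = {ξ, σ} ∉ τ ✗.
  V = {[ν=ρ], [ξ=σ]}: π^{-1}(V) = {ν, ξ, ρ, σ} ∈ τ ✓.
Open sets in the quotient: τ_Q = {{}, {[ν=ρ], [ξ=σ]}} (2 elements).


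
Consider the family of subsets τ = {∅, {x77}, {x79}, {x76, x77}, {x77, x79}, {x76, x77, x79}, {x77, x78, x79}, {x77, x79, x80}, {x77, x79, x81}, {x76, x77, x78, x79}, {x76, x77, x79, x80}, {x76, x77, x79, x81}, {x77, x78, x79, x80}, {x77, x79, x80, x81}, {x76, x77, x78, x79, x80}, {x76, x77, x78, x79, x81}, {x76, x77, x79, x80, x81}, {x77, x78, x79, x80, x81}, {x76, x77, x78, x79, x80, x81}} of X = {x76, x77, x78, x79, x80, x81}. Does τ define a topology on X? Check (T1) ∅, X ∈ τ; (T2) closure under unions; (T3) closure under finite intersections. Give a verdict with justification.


τ is NOT a topology on X.

Axiom (T1): ∅ ∈ τ? Yes; X ∈ τ? Yes.
Axiom (T2/T3): check pairwise unions and intersections of members of τ.
Counterexample for (T2): {x77, x78, x79} ∪ {x77, x79, x81} = {x77, x78, x79, x81} ∉ τ. Therefore τ is NOT a topology.


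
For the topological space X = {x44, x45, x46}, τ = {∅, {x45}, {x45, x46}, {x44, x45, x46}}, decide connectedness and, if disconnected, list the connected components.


(X, τ) is connected.

Find clopen sets (U ∈ τ with X ∖ U ∈ τ):
  U = ∅, X ∖ U = {x44, x45, x46} — both open, so U is clopen.
  U = {x44, x45, x46}, X ∖ U = ∅ — both open, so U is clopen.
Only trivial clopens (∅ and X) exist, so (X, τ) is connected.
Compute connected components by grouping points that agree on all clopens:
  component: {x44, x45, x46}


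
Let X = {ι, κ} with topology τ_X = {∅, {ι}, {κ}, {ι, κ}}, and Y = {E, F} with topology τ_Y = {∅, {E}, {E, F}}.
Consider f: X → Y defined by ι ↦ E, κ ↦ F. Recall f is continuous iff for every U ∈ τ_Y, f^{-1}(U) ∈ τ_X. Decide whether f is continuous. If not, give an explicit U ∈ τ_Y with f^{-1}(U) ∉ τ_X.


f IS continuous.

Compute f^{-1}(U) for each U ∈ τ_Y:
  U = ∅: f^{-1}(U) = ∅ ∈ τ_X ✓.
  U = {E}: f^{-1}(U) = {ι} ∈ τ_X ✓.
  U = {E, F}: f^{-1}(U) = {ι, κ} ∈ τ_X ✓.
Every preimage lies in τ_X, so f IS continuous.


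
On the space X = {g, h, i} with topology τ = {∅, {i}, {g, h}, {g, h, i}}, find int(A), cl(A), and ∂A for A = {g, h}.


int(A) = {g, h}, cl(A) = {g, h}, ∂A = ∅.

Closed sets in (X, τ) are complements of opens:
  closed(X, τ) = {∅, {i}, {g, h}, {g, h, i}}.
int(A) = ⋃ {U ∈ τ : U ⊆ A}. Opens contained in A: ∅, {g, h}.
Taking the union of these: int(A) = {g, h}.
cl(A) = ⋂ {C closed : A ⊆ C}. Closed sets containing A: {g, h}, {g, h, i}.
Intersecting these: cl(A) = {g, h}.
∂A = cl(A) ∖ int(A) = {g, h} ∖ {g, h} = ∅.


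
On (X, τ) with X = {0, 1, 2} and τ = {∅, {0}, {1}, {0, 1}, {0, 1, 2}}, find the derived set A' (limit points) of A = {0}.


A' = {2}

For each x ∈ X, list the open sets U ∈ τ with x ∈ U, then check whether U ∩ (A ∖ {x}) ≠ ∅ for every such U.
  x = 0: open {0} ∋ x has {0} ∩ (A ∖ {0}) = ∅, so x is NOT a limit point.
  x = 1: open {1} ∋ x has {1} ∩ (A ∖ {1}) = ∅, so x is NOT a limit point.
  x = 2: opens ∋ x are {0, 1, 2}; each meets A ∖ {2}, so x IS a limit point.
Collecting: A' = {2}.


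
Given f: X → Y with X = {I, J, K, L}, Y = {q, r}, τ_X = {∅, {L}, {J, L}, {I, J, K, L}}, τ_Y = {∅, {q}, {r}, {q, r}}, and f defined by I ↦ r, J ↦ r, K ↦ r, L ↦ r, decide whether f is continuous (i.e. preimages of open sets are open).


f IS continuous.

Compute f^{-1}(U) for each U ∈ τ_Y:
  U = ∅: f^{-1}(U) = ∅ ∈ τ_X ✓.
  U = {q}: f^{-1}(U) = ∅ ∈ τ_X ✓.
  U = {r}: f^{-1}(U) = {I, J, K, L} ∈ τ_X ✓.
  U = {q, r}: f^{-1}(U) = {I, J, K, L} ∈ τ_X ✓.
Every preimage lies in τ_X, so f IS continuous.


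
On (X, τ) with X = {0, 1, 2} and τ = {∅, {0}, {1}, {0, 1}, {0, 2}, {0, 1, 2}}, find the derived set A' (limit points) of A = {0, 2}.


A' = {2}

For each x ∈ X, list the open sets U ∈ τ with x ∈ U, then check whether U ∩ (A ∖ {x}) ≠ ∅ for every such U.
  x = 0: open {0} ∋ x has {0} ∩ (A ∖ {0}) = ∅, so x is NOT a limit point.
  x = 1: open {1} ∋ x has {1} ∩ (A ∖ {1}) = ∅, so x is NOT a limit point.
  x = 2: opens ∋ x are {0, 2}, {0, 1, 2}; each meets A ∖ {2}, so x IS a limit point.
Collecting: A' = {2}.


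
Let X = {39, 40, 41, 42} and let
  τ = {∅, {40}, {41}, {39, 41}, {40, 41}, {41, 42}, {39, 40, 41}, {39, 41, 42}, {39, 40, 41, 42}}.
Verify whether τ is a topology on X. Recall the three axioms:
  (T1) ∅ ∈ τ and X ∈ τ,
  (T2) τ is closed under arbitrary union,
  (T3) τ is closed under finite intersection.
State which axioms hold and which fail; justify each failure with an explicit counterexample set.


τ is NOT a topology on X.

Axiom (T1): ∅ ∈ τ? Yes; X ∈ τ? Yes.
Axiom (T2/T3): check pairwise unions and intersections of members of τ.
Counterexample for (T2): {40} ∪ {41, 42} = {40, 41, 42} ∉ τ. Therefore τ is NOT a topology.


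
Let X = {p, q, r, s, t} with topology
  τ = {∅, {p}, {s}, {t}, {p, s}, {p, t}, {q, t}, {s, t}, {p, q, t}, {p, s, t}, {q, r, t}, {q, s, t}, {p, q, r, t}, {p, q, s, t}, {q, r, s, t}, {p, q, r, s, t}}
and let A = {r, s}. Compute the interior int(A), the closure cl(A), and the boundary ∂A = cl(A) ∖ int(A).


int(A) = {s}, cl(A) = {r, s}, ∂A = {r}.

Closed sets in (X, τ) are complements of opens:
  closed(X, τ) = {∅, {p}, {r}, {s}, {p, r}, {p, s}, {q, r}, {r, s}, {p, q, r}, {p, r, s}, {q, r, s}, {q, r, t}, {p, q, r, s}, {p, q, r, t}, {q, r, s, t}, {p, q, r, s, t}}.
int(A) = ⋃ {U ∈ τ : U ⊆ A}. Opens contained in A: ∅, {s}.
Taking the union of these: int(A) = {s}.
cl(A) = ⋂ {C closed : A ⊆ C}. Closed sets containing A: {r, s}, {p, r, s}, {q, r, s}, {p, q, r, s}, {q, r, s, t}, {p, q, r, s, t}.
Intersecting these: cl(A) = {r, s}.
∂A = cl(A) ∖ int(A) = {r, s} ∖ {s} = {r}.


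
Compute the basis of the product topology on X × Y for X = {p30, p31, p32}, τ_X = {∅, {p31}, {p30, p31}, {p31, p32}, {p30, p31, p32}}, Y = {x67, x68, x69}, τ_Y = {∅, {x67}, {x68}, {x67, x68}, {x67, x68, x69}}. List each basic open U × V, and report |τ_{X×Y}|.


Basis B = {∅ × ∅, {p31} × {x67}, {p31} × {x68}, {p30, p31} × {x67}, {p30, p31} × {x68}, {p31} × {x67, x68}, {p31, p32} × {x67}, {p31, p32} × {x68}, {p30, p31, p32} × {x67}, {p30, p31, p32} × {x68}, {p31} × {x67, x68, x69}, {p30, p31} × {x67, x68}, {p31, p32} × {x67, x68}, {p30, p31} × {x67, x68, x69}, {p30, p31, p32} × {x67, x68}, {p31, p32} × {x67, x68, x69}, {p30, p31, p32} × {x67, x68, x69}}; |τ_{X×Y}| = 50.

Enumerate products U × V with U ∈ τ_X, V ∈ τ_Y (deduplicated):
  ∅ × ∅ = {} (∅)
  {p31} × {x67} = {(p31,x67)}
  {p31} × {x68} = {(p31,x68)}
  {p30, p31} × {x67} = {(p30,x67), (p31,x67)}
  {p30, p31} × {x68} = {(p30,x68), (p31,x68)}
  {p31} × {x67, x68} = {(p31,x67), (p31,x68)}
  {p31, p32} × {x67} = {(p31,x67), (p32,x67)}
  {p31, p32} × {x68} = {(p31,x68), (p32,x68)}
  {p30, p31, p32} × {x67} = {(p30,x67), (p31,x67), (p32,x67)}
  {p30, p31, p32} × {x68} = {(p30,x68), (p31,x68), (p32,x68)}
  {p31} × {x67, x68, x69} = {(p31,x67), (p31,x68), (p31,x69)}
  {p30, p31} × {x67, x68} = {(p30,x67), (p30,x68), (p31,x67), (p31,x68)}
  {p31, p32} × {x67, x68} = {(p31,x67), (p31,x68), (p32,x67), (p32,x68)}
  {p30, p31} × {x67, x68, x69} = {(p30,x67), (p30,x68), (p30,x69), (p31,x67), (p31,x68), (p31,x69)}
  {p30, p31, p32} × {x67, x68} = {(p30,x67), (p30,x68), (p31,x67), (p31,x68), (p32,x67), (p32,x68)}
  {p31, p32} × {x67, x68, x69} = {(p31,x67), (p31,x68), (p31,x69), (p32,x67), (p32,x68), (p32,x69)}
  {p30, p31, p32} × {x67, x68, x69} = {(p30,x67), (p30,x68), (p30,x69), (p31,x67), (p31,x68), (p31,x69), (p32,x67), (p32,x68), (p32,x69)}
These 17 distinct sets form the basis B.
Close under arbitrary unions to get τ_{X×Y}; counting gives |τ_{X×Y}| = 50.


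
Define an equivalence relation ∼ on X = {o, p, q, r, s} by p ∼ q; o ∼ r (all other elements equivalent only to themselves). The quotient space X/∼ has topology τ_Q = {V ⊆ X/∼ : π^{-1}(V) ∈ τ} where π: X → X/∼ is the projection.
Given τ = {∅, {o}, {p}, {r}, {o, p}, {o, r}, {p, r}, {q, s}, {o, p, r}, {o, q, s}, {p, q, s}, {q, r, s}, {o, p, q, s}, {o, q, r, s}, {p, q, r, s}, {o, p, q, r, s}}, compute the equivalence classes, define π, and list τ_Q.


X/∼ = {[o=r], [p=q], [s]}; |τ_Q| = 4.

Equivalence classes: [o=r], [p=q], [s].
Quotient map π: X → X/∼ sends o ↦ [o=r], p ↦ [p=q], q ↦ [p=q], r ↦ [o=r], s ↦ [s].
For each subset V ⊆ X/∼, compute π^{-1}(V) ⊆ X and check whether π^{-1}(V) ∈ τ. V is open in τ_Q iff π^{-1}(V) ∈ τ.
  V = {}: π^{-1}(V) = ∅ ∈ τ ✓.
  V = {[o=r]}: π^{-1}(V) = {o, r} ∈ τ ✓.
  V = {[p=q]}: π^{-1}(V) = {p, q} ∉ τ ✗.
  V = {[o=r], [p=q]}: π^{-1}(V) = {o, p, q, r} ∉ τ ✗.
  V = {[s]}: π^{-1}(V) = {s} ∉ τ ✗.
  V = {[o=r], [s]}: π^{-1}(V) = {o, r, s} ∉ τ ✗.
  V = {[p=q], [s]}: π^{-1}(V) = {p, q, s} ∈ τ ✓.
  V = {[o=r], [p=q], [s]}: π^{-1}(V) = {o, p, q, r, s} ∈ τ ✓.
Open sets in the quotient: τ_Q = {{}, {[o=r]}, {[p=q], [s]}, {[o=r], [p=q], [s]}} (4 elements).


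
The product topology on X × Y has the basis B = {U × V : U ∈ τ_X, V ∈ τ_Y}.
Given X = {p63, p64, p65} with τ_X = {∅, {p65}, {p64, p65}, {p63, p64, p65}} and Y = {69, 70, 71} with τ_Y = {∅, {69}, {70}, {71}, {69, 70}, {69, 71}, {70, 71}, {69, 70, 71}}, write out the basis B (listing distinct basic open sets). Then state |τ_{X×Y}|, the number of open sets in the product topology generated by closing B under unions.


Basis B = {∅ × ∅, {p65} × {69}, {p65} × {70}, {p65} × {71}, {p64, p65} × {69}, {p64, p65} × {70}, {p64, p65} × {71}, {p65} × {69, 70}, {p65} × {69, 71}, {p65} × {70, 71}, {p63, p64, p65} × {69}, {p63, p64, p65} × {70}, {p63, p64, p65} × {71}, {p65} × {69, 70, 71}, {p64, p65} × {69, 70}, {p64, p65} × {69, 71}, {p64, p65} × {70, 71}, {p63, p64, p65} × {69, 70}, {p63, p64, p65} × {69, 71}, {p63, p64, p65} × {70, 71}, {p64, p65} × {69, 70, 71}, {p63, p64, p65} × {69, 70, 71}}; |τ_{X×Y}| = 64.

Enumerate products U × V with U ∈ τ_X, V ∈ τ_Y (deduplicated):
  ∅ × ∅ = {} (∅)
  {p65} × {69} = {(p65,69)}
  {p65} × {70} = {(p65,70)}
  {p65} × {71} = {(p65,71)}
  {p64, p65} × {69} = {(p64,69), (p65,69)}
  {p64, p65} × {70} = {(p64,70), (p65,70)}
  {p64, p65} × {71} = {(p64,71), (p65,71)}
  {p65} × {69, 70} = {(p65,69), (p65,70)}
  {p65} × {69, 71} = {(p65,69), (p65,71)}
  {p65} × {70, 71} = {(p65,70), (p65,71)}
  {p63, p64, p65} × {69} = {(p63,69), (p64,69), (p65,69)}
  {p63, p64, p65} × {70} = {(p63,70), (p64,70), (p65,70)}
  {p63, p64, p65} × {71} = {(p63,71), (p64,71), (p65,71)}
  {p65} × {69, 70, 71} = {(p65,69), (p65,70), (p65,71)}
  {p64, p65} × {69, 70} = {(p64,69), (p64,70), (p65,69), (p65,70)}
  {p64, p65} × {69, 71} = {(p64,69), (p64,71), (p65,69), (p65,71)}
  {p64, p65} × {70, 71} = {(p64,70), (p64,71), (p65,70), (p65,71)}
  {p63, p64, p65} × {69, 70} = {(p63,69), (p63,70), (p64,69), (p64,70), (p65,69), (p65,70)}
  {p63, p64, p65} × {69, 71} = {(p63,69), (p63,71), (p64,69), (p64,71), (p65,69), (p65,71)}
  {p63, p64, p65} × {70, 71} = {(p63,70), (p63,71), (p64,70), (p64,71), (p65,70), (p65,71)}
  {p64, p65} × {69, 70, 71} = {(p64,69), (p64,70), (p64,71), (p65,69), (p65,70), (p65,71)}
  {p63, p64, p65} × {69, 70, 71} = {(p63,69), (p63,70), (p63,71), (p64,69), (p64,70), (p64,71), (p65,69), (p65,70), (p65,71)}
These 22 distinct sets form the basis B.
Close under arbitrary unions to get τ_{X×Y}; counting gives |τ_{X×Y}| = 64.


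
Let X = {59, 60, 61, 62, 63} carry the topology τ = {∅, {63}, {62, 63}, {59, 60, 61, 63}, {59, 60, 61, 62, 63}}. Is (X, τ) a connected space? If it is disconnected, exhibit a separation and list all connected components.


(X, τ) is connected.

Find clopen sets (U ∈ τ with X ∖ U ∈ τ):
  U = ∅, X ∖ U = {59, 60, 61, 62, 63} — both open, so U is clopen.
  U = {59, 60, 61, 62, 63}, X ∖ U = ∅ — both open, so U is clopen.
Only trivial clopens (∅ and X) exist, so (X, τ) is connected.
Compute connected components by grouping points that agree on all clopens:
  component: {59, 60, 61, 62, 63}


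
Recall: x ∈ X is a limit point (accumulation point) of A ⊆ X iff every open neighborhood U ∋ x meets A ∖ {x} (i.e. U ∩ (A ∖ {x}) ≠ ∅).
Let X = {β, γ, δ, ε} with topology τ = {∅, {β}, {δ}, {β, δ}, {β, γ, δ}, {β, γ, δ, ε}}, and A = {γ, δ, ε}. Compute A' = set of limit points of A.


A' = {γ, ε}

For each x ∈ X, list the open sets U ∈ τ with x ∈ U, then check whether U ∩ (A ∖ {x}) ≠ ∅ for every such U.
  x = β: open {β} ∋ x has {β} ∩ (A ∖ {β}) = ∅, so x is NOT a limit point.
  x = γ: opens ∋ x are {β, γ, δ}, {β, γ, δ, ε}; each meets A ∖ {γ}, so x IS a limit point.
  x = δ: open {δ} ∋ x has {δ} ∩ (A ∖ {δ}) = ∅, so x is NOT a limit point.
  x = ε: opens ∋ x are {β, γ, δ, ε}; each meets A ∖ {ε}, so x IS a limit point.
Collecting: A' = {γ, ε}.


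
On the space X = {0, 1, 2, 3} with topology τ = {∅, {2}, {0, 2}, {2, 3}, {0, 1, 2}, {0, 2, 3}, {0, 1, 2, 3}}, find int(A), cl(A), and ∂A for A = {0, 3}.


int(A) = ∅, cl(A) = {0, 1, 3}, ∂A = {0, 1, 3}.

Closed sets in (X, τ) are complements of opens:
  closed(X, τ) = {∅, {1}, {3}, {0, 1}, {1, 3}, {0, 1, 3}, {0, 1, 2, 3}}.
int(A) = ⋃ {U ∈ τ : U ⊆ A}. Opens contained in A: ∅.
Taking the union of these: int(A) = ∅.
cl(A) = ⋂ {C closed : A ⊆ C}. Closed sets containing A: {0, 1, 3}, {0, 1, 2, 3}.
Intersecting these: cl(A) = {0, 1, 3}.
∂A = cl(A) ∖ int(A) = {0, 1, 3} ∖ ∅ = {0, 1, 3}.


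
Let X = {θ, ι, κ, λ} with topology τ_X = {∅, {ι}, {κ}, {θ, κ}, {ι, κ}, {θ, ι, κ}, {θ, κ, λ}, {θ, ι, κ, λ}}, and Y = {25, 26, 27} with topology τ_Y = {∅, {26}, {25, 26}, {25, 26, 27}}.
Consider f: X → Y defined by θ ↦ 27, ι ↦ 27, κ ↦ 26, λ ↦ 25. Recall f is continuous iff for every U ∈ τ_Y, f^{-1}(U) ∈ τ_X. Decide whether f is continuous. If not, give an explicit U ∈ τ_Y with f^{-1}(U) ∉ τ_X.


f is NOT continuous.

Compute f^{-1}(U) for each U ∈ τ_Y:
  U = ∅: f^{-1}(U) = ∅ ∈ τ_X ✓.
  U = {26}: f^{-1}(U) = {κ} ∈ τ_X ✓.
  U = {25, 26}: f^{-1}(U) = {κ, λ} ∉ τ_X ✗.
  U = {25, 26, 27}: f^{-1}(U) = {θ, ι, κ, λ} ∈ τ_X ✓.
Found U = {25, 26} with f^{-1}(U) = {κ, λ} not in τ_X. Therefore f is NOT continuous.


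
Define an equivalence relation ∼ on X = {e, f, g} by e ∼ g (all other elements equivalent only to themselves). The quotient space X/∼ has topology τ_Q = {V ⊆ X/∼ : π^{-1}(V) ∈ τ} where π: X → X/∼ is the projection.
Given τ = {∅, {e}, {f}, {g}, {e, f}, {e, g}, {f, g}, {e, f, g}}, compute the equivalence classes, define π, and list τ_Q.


X/∼ = {[e=g], [f]}; |τ_Q| = 4.

Equivalence classes: [e=g], [f].
Quotient map π: X → X/∼ sends e ↦ [e=g], f ↦ [f], g ↦ [e=g].
For each subset V ⊆ X/∼, compute π^{-1}(V) ⊆ X and check whether π^{-1}(V) ∈ τ. V is open in τ_Q iff π^{-1}(V) ∈ τ.
  V = {}: π^{-1}(V) = ∅ ∈ τ ✓.
  V = {[e=g]}: π^{-1}(V) = {e, g} ∈ τ ✓.
  V = {[f]}: π^{-1}(V) = {f} ∈ τ ✓.
  V = {[e=g], [f]}: π^{-1}(V) = {e, f, g} ∈ τ ✓.
Open sets in the quotient: τ_Q = {{}, {[e=g]}, {[f]}, {[e=g], [f]}} (4 elements).


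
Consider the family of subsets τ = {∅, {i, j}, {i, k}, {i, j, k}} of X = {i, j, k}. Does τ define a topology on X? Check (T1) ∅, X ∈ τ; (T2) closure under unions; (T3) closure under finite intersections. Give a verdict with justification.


τ is NOT a topology on X.

Axiom (T1): ∅ ∈ τ? Yes; X ∈ τ? Yes.
Axiom (T2/T3): check pairwise unions and intersections of members of τ.
Counterexample for (T3): {i, j} ∩ {i, k} = {i} ∉ τ. Therefore τ is NOT a topology.


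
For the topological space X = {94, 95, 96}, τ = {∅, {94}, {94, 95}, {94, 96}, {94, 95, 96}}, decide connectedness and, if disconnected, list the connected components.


(X, τ) is connected.

Find clopen sets (U ∈ τ with X ∖ U ∈ τ):
  U = ∅, X ∖ U = {94, 95, 96} — both open, so U is clopen.
  U = {94, 95, 96}, X ∖ U = ∅ — both open, so U is clopen.
Only trivial clopens (∅ and X) exist, so (X, τ) is connected.
Compute connected components by grouping points that agree on all clopens:
  component: {94, 95, 96}


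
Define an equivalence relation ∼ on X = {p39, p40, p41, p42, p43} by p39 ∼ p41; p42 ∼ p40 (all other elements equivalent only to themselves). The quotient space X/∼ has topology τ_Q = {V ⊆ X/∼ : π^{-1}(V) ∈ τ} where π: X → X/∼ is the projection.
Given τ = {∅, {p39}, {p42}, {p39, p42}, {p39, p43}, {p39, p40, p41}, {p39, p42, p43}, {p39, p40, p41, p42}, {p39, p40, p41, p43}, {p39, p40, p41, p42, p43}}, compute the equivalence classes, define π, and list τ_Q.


X/∼ = {[p39=p41], [p40=p42], [p43]}; |τ_Q| = 3.

Equivalence classes: [p39=p41], [p40=p42], [p43].
Quotient map π: X → X/∼ sends p39 ↦ [p39=p41], p40 ↦ [p40=p42], p41 ↦ [p39=p41], p42 ↦ [p40=p42], p43 ↦ [p43].
For each subset V ⊆ X/∼, compute π^{-1}(V) ⊆ X and check whether π^{-1}(V) ∈ τ. V is open in τ_Q iff π^{-1}(V) ∈ τ.
  V = {}: π^{-1}(V) = ∅ ∈ τ ✓.
  V = {[p39=p41]}: π^{-1}(V) = {p39, p41} ∉ τ ✗.
  V = {[p40=p42]}: π^{-1}(V) = {p40, p42} ∉ τ ✗.
  V = {[p39=p41], [p40=p42]}: π^{-1}(V) = {p39, p40, p41, p42} ∈ τ ✓.
  V = {[p43]}: π^{-1}(V) = {p43} ∉ τ ✗.
  V = {[p39=p41], [p43]}: π^{-1}(V) = {p39, p41, p43} ∉ τ ✗.
  V = {[p40=p42], [p43]}: π^{-1}(V) = {p40, p42, p43} ∉ τ ✗.
  V = {[p39=p41], [p40=p42], [p43]}: π^{-1}(V) = {p39, p40, p41, p42, p43} ∈ τ ✓.
Open sets in the quotient: τ_Q = {{}, {[p39=p41], [p40=p42]}, {[p39=p41], [p40=p42], [p43]}} (3 elements).


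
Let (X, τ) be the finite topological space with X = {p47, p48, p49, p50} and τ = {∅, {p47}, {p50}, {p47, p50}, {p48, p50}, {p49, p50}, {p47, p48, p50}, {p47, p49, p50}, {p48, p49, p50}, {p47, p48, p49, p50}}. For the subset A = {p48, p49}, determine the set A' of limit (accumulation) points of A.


A' = ∅

For each x ∈ X, list the open sets U ∈ τ with x ∈ U, then check whether U ∩ (A ∖ {x}) ≠ ∅ for every such U.
  x = p47: open {p47} ∋ x has {p47} ∩ (A ∖ {p47}) = ∅, so x is NOT a limit point.
  x = p48: open {p48, p50} ∋ x has {p48, p50} ∩ (A ∖ {p48}) = ∅, so x is NOT a limit point.
  x = p49: open {p49, p50} ∋ x has {p49, p50} ∩ (A ∖ {p49}) = ∅, so x is NOT a limit point.
  x = p50: open {p50} ∋ x has {p50} ∩ (A ∖ {p50}) = ∅, so x is NOT a limit point.
Collecting: A' = ∅.


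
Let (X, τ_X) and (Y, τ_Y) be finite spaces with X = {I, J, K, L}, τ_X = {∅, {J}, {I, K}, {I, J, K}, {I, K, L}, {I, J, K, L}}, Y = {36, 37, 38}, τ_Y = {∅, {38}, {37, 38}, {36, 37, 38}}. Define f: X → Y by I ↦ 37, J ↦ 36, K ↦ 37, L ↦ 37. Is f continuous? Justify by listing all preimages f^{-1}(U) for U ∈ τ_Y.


f IS continuous.

Compute f^{-1}(U) for each U ∈ τ_Y:
  U = ∅: f^{-1}(U) = ∅ ∈ τ_X ✓.
  U = {38}: f^{-1}(U) = ∅ ∈ τ_X ✓.
  U = {37, 38}: f^{-1}(U) = {I, K, L} ∈ τ_X ✓.
  U = {36, 37, 38}: f^{-1}(U) = {I, J, K, L} ∈ τ_X ✓.
Every preimage lies in τ_X, so f IS continuous.


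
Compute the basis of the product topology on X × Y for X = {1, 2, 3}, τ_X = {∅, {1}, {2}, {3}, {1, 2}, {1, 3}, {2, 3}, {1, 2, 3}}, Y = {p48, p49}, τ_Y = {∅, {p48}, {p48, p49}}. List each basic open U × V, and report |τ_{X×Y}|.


Basis B = {∅ × ∅, {1} × {p48}, {2} × {p48}, {3} × {p48}, {1} × {p48, p49}, {1, 2} × {p48}, {1, 3} × {p48}, {2} × {p48, p49}, {2, 3} × {p48}, {3} × {p48, p49}, {1, 2, 3} × {p48}, {1, 2} × {p48, p49}, {1, 3} × {p48, p49}, {2, 3} × {p48, p49}, {1, 2, 3} × {p48, p49}}; |τ_{X×Y}| = 27.

Enumerate products U × V with U ∈ τ_X, V ∈ τ_Y (deduplicated):
  ∅ × ∅ = {} (∅)
  {1} × {p48} = {(1,p48)}
  {2} × {p48} = {(2,p48)}
  {3} × {p48} = {(3,p48)}
  {1} × {p48, p49} = {(1,p48), (1,p49)}
  {1, 2} × {p48} = {(1,p48), (2,p48)}
  {1, 3} × {p48} = {(1,p48), (3,p48)}
  {2} × {p48, p49} = {(2,p48), (2,p49)}
  {2, 3} × {p48} = {(2,p48), (3,p48)}
  {3} × {p48, p49} = {(3,p48), (3,p49)}
  {1, 2, 3} × {p48} = {(1,p48), (2,p48), (3,p48)}
  {1, 2} × {p48, p49} = {(1,p48), (1,p49), (2,p48), (2,p49)}
  {1, 3} × {p48, p49} = {(1,p48), (1,p49), (3,p48), (3,p49)}
  {2, 3} × {p48, p49} = {(2,p48), (2,p49), (3,p48), (3,p49)}
  {1, 2, 3} × {p48, p49} = {(1,p48), (1,p49), (2,p48), (2,p49), (3,p48), (3,p49)}
These 15 distinct sets form the basis B.
Close under arbitrary unions to get τ_{X×Y}; counting gives |τ_{X×Y}| = 27.


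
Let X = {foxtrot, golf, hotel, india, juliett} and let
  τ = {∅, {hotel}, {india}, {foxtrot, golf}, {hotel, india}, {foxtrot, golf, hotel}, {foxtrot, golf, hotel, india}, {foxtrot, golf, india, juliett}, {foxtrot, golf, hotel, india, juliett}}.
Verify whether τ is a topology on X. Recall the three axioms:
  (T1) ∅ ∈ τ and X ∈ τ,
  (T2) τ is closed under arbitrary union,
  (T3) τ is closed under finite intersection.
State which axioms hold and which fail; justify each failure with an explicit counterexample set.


τ is NOT a topology on X.

Axiom (T1): ∅ ∈ τ? Yes; X ∈ τ? Yes.
Axiom (T2/T3): check pairwise unions and intersections of members of τ.
Counterexample for (T2): {india} ∪ {foxtrot, golf} = {foxtrot, golf, india} ∉ τ. Therefore τ is NOT a topology.


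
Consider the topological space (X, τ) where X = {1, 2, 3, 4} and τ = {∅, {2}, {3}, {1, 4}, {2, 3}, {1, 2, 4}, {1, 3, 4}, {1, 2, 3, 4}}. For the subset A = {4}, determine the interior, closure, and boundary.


int(A) = ∅, cl(A) = {1, 4}, ∂A = {1, 4}.

Closed sets in (X, τ) are complements of opens:
  closed(X, τ) = {∅, {2}, {3}, {1, 4}, {2, 3}, {1, 2, 4}, {1, 3, 4}, {1, 2, 3, 4}}.
int(A) = ⋃ {U ∈ τ : U ⊆ A}. Opens contained in A: ∅.
Taking the union of these: int(A) = ∅.
cl(A) = ⋂ {C closed : A ⊆ C}. Closed sets containing A: {1, 4}, {1, 2, 4}, {1, 3, 4}, {1, 2, 3, 4}.
Intersecting these: cl(A) = {1, 4}.
∂A = cl(A) ∖ int(A) = {1, 4} ∖ ∅ = {1, 4}.
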